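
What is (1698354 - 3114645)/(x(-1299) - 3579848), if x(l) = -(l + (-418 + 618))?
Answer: 1416291/3578749 ≈ 0.39575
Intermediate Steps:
x(l) = -200 - l (x(l) = -(l + 200) = -(200 + l) = -200 - l)
(1698354 - 3114645)/(x(-1299) - 3579848) = (1698354 - 3114645)/((-200 - 1*(-1299)) - 3579848) = -1416291/((-200 + 1299) - 3579848) = -1416291/(1099 - 3579848) = -1416291/(-3578749) = -1416291*(-1/3578749) = 1416291/3578749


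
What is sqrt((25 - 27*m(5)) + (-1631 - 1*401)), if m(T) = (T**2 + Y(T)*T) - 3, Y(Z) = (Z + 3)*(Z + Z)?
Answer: 3*I*sqrt(1489) ≈ 115.76*I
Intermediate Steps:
Y(Z) = 2*Z*(3 + Z) (Y(Z) = (3 + Z)*(2*Z) = 2*Z*(3 + Z))
m(T) = -3 + T**2 + 2*T**2*(3 + T) (m(T) = (T**2 + (2*T*(3 + T))*T) - 3 = (T**2 + 2*T**2*(3 + T)) - 3 = -3 + T**2 + 2*T**2*(3 + T))
sqrt((25 - 27*m(5)) + (-1631 - 1*401)) = sqrt((25 - 27*(-3 + 2*5**3 + 7*5**2)) + (-1631 - 1*401)) = sqrt((25 - 27*(-3 + 2*125 + 7*25)) + (-1631 - 401)) = sqrt((25 - 27*(-3 + 250 + 175)) - 2032) = sqrt((25 - 27*422) - 2032) = sqrt((25 - 11394) - 2032) = sqrt(-11369 - 2032) = sqrt(-13401) = 3*I*sqrt(1489)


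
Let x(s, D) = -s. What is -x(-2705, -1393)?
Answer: -2705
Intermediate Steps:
-x(-2705, -1393) = -(-1)*(-2705) = -1*2705 = -2705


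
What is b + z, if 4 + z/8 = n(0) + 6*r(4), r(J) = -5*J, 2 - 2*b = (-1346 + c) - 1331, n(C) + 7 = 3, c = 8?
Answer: 623/2 ≈ 311.50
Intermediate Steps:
n(C) = -4 (n(C) = -7 + 3 = -4)
b = 2671/2 (b = 1 - ((-1346 + 8) - 1331)/2 = 1 - (-1338 - 1331)/2 = 1 - 1/2*(-2669) = 1 + 2669/2 = 2671/2 ≈ 1335.5)
z = -1024 (z = -32 + 8*(-4 + 6*(-5*4)) = -32 + 8*(-4 + 6*(-20)) = -32 + 8*(-4 - 120) = -32 + 8*(-124) = -32 - 992 = -1024)
b + z = 2671/2 - 1024 = 623/2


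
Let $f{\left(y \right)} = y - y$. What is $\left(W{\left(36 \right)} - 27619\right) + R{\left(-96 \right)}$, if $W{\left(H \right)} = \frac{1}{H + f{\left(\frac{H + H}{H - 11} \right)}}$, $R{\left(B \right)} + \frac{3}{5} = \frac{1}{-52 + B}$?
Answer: $- \frac{45986599}{1665} \approx -27620.0$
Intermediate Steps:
$f{\left(y \right)} = 0$
$R{\left(B \right)} = - \frac{3}{5} + \frac{1}{-52 + B}$
$W{\left(H \right)} = \frac{1}{H}$ ($W{\left(H \right)} = \frac{1}{H + 0} = \frac{1}{H}$)
$\left(W{\left(36 \right)} - 27619\right) + R{\left(-96 \right)} = \left(\frac{1}{36} - 27619\right) + \frac{161 - -288}{5 \left(-52 - 96\right)} = \left(\frac{1}{36} - 27619\right) + \frac{161 + 288}{5 \left(-148\right)} = - \frac{994283}{36} + \frac{1}{5} \left(- \frac{1}{148}\right) 449 = - \frac{994283}{36} - \frac{449}{740} = - \frac{45986599}{1665}$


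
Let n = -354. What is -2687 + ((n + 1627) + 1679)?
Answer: 265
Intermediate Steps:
-2687 + ((n + 1627) + 1679) = -2687 + ((-354 + 1627) + 1679) = -2687 + (1273 + 1679) = -2687 + 2952 = 265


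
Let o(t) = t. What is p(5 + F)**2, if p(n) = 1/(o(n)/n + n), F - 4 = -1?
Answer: 1/81 ≈ 0.012346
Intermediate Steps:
F = 3 (F = 4 - 1 = 3)
p(n) = 1/(1 + n) (p(n) = 1/(n/n + n) = 1/(1 + n))
p(5 + F)**2 = (1/(1 + (5 + 3)))**2 = (1/(1 + 8))**2 = (1/9)**2 = 1/81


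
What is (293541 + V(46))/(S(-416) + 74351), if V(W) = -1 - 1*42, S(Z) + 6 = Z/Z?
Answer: 146749/37173 ≈ 3.9477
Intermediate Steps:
S(Z) = -5 (S(Z) = -6 + Z/Z = -6 + 1 = -5)
V(W) = -43 (V(W) = -1 - 42 = -43)
(293541 + V(46))/(S(-416) + 74351) = (293541 - 43)/(-5 + 74351) = 293498/74346 = 293498*(1/74346) = 146749/37173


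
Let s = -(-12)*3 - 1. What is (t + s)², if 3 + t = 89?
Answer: 14641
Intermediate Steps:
s = 35 (s = -6*(-6) - 1 = 36 - 1 = 35)
t = 86 (t = -3 + 89 = 86)
(t + s)² = (86 + 35)² = 121² = 14641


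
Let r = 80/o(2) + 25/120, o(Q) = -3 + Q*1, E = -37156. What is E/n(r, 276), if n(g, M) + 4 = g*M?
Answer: 74312/44053 ≈ 1.6869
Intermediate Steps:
o(Q) = -3 + Q
r = -1915/24 (r = 80/(-3 + 2) + 25/120 = 80/(-1) + 25*(1/120) = 80*(-1) + 5/24 = -80 + 5/24 = -1915/24 ≈ -79.792)
n(g, M) = -4 + M*g (n(g, M) = -4 + g*M = -4 + M*g)
E/n(r, 276) = -37156/(-4 + 276*(-1915/24)) = -37156/(-4 - 44045/2) = -37156/(-44053/2) = -37156*(-2/44053) = 74312/44053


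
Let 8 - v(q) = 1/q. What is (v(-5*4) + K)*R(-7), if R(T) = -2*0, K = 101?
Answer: 0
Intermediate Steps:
v(q) = 8 - 1/q
R(T) = 0
(v(-5*4) + K)*R(-7) = ((8 - 1/((-5*4))) + 101)*0 = ((8 - 1/(-20)) + 101)*0 = ((8 - 1*(-1/20)) + 101)*0 = ((8 + 1/20) + 101)*0 = (161/20 + 101)*0 = (2181/20)*0 = 0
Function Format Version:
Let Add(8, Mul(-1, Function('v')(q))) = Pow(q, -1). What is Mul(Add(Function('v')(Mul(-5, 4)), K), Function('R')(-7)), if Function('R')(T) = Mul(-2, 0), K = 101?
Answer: 0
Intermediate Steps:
Function('v')(q) = Add(8, Mul(-1, Pow(q, -1)))
Function('R')(T) = 0
Mul(Add(Function('v')(Mul(-5, 4)), K), Function('R')(-7)) = Mul(Add(Add(8, Mul(-1, Pow(Mul(-5, 4), -1))), 101), 0) = Mul(Add(Add(8, Mul(-1, Pow(-20, -1))), 101), 0) = Mul(Add(Add(8, Mul(-1, Rational(-1, 20))), 101), 0) = Mul(Add(Add(8, Rational(1, 20)), 101), 0) = Mul(Add(Rational(161, 20), 101), 0) = Mul(Rational(2181, 20), 0) = 0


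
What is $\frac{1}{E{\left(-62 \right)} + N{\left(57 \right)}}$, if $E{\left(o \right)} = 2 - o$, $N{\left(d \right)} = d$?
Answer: $\frac{1}{121} \approx 0.0082645$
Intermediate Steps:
$\frac{1}{E{\left(-62 \right)} + N{\left(57 \right)}} = \frac{1}{\left(2 - -62\right) + 57} = \frac{1}{\left(2 + 62\right) + 57} = \frac{1}{64 + 57} = \frac{1}{121}$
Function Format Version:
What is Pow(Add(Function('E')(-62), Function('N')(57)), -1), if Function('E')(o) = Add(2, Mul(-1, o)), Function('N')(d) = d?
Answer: Rational(1, 121) ≈ 0.0082645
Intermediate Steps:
Pow(Add(Function('E')(-62), Function('N')(57)), -1) = Pow(Add(Add(2, Mul(-1, -62)), 57), -1) = Pow(Add(Add(2, 62), 57), -1) = Pow(Add(64, 57), -1) = Pow(121, -1) = Rational(1, 121)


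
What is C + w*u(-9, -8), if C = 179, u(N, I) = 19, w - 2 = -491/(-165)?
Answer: 45134/165 ≈ 273.54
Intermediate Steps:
w = 821/165 (w = 2 - 491/(-165) = 2 - 491*(-1/165) = 2 + 491/165 = 821/165 ≈ 4.9758)
C + w*u(-9, -8) = 179 + (821/165)*19 = 179 + 15599/165 = 45134/165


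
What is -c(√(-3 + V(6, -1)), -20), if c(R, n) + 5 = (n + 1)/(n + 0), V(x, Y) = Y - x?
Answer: 81/20 ≈ 4.0500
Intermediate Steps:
c(R, n) = -5 + (1 + n)/n (c(R, n) = -5 + (n + 1)/(n + 0) = -5 + (1 + n)/n)
-c(√(-3 + V(6, -1)), -20) = -(-4 + 1/(-20)) = -(-4 - 1/20) = -1*(-81/20) = 81/20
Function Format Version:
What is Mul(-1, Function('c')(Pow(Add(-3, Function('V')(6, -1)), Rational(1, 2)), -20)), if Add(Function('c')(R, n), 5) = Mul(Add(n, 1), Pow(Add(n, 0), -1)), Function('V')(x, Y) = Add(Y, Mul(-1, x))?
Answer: Rational(81, 20) ≈ 4.0500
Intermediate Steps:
Function('c')(R, n) = Add(-5, Mul(Pow(n, -1), Add(1, n))) (Function('c')(R, n) = Add(-5, Mul(Add(n, 1), Pow(Add(n, 0), -1))) = Add(-5, Mul(Add(1, n), Pow(n, -1))) = Add(-5, Mul(Pow(n, -1), Add(1, n))))
Mul(-1, Function('c')(Pow(Add(-3, Function('V')(6, -1)), Rational(1, 2)), -20)) = Mul(-1, Add(-4, Pow(-20, -1))) = Mul(-1, Add(-4, Rational(-1, 20))) = Mul(-1, Rational(-81, 20)) = Rational(81, 20)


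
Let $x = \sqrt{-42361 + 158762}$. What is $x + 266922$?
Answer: $266922 + \sqrt{116401} \approx 2.6726 \cdot 10^{5}$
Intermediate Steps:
$x = \sqrt{116401} \approx 341.18$
$x + 266922 = \sqrt{116401} + 266922 = 266922 + \sqrt{116401}$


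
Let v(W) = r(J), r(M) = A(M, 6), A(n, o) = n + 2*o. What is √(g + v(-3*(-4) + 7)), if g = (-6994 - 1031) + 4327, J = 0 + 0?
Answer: I*√3686 ≈ 60.712*I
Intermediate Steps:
J = 0
r(M) = 12 + M (r(M) = M + 2*6 = M + 12 = 12 + M)
v(W) = 12 (v(W) = 12 + 0 = 12)
g = -3698 (g = -8025 + 4327 = -3698)
√(g + v(-3*(-4) + 7)) = √(-3698 + 12) = √(-3686) = I*√3686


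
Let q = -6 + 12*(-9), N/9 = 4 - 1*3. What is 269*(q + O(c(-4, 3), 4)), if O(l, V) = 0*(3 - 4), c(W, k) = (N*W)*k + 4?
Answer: -30666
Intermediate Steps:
N = 9 (N = 9*(4 - 1*3) = 9*(4 - 3) = 9*1 = 9)
c(W, k) = 4 + 9*W*k (c(W, k) = (9*W)*k + 4 = 9*W*k + 4 = 4 + 9*W*k)
q = -114 (q = -6 - 108 = -114)
O(l, V) = 0 (O(l, V) = 0*(-1) = 0)
269*(q + O(c(-4, 3), 4)) = 269*(-114 + 0) = 269*(-114) = -30666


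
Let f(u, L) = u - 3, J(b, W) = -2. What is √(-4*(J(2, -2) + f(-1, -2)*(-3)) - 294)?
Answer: I*√334 ≈ 18.276*I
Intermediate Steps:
f(u, L) = -3 + u
√(-4*(J(2, -2) + f(-1, -2)*(-3)) - 294) = √(-4*(-2 + (-3 - 1)*(-3)) - 294) = √(-4*(-2 - 4*(-3)) - 294) = √(-4*(-2 + 12) - 294) = √(-4*10 - 294) = √(-40 - 294) = √(-334) = I*√334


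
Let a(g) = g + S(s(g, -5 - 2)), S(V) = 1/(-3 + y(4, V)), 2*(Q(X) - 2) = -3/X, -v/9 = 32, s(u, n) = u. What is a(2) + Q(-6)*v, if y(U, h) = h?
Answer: -647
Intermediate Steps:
v = -288 (v = -9*32 = -288)
Q(X) = 2 - 3/(2*X) (Q(X) = 2 + (-3/X)/2 = 2 - 3/(2*X))
S(V) = 1/(-3 + V)
a(g) = g + 1/(-3 + g)
a(2) + Q(-6)*v = (1 + 2*(-3 + 2))/(-3 + 2) + (2 - 3/2/(-6))*(-288) = (1 + 2*(-1))/(-1) + (2 - 3/2*(-⅙))*(-288) = -(1 - 2) + (2 + ¼)*(-288) = -1*(-1) + (9/4)*(-288) = 1 - 648 = -647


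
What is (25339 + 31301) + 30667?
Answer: 87307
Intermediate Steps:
(25339 + 31301) + 30667 = 56640 + 30667 = 87307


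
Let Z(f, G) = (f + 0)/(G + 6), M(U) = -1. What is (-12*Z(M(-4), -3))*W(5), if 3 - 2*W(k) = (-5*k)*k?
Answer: 256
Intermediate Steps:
W(k) = 3/2 + 5*k²/2 (W(k) = 3/2 - (-5*k)*k/2 = 3/2 - (-5)*k²/2 = 3/2 + 5*k²/2)
Z(f, G) = f/(6 + G)
(-12*Z(M(-4), -3))*W(5) = (-(-12)/(6 - 3))*(3/2 + (5/2)*5²) = (-(-12)/3)*(3/2 + (5/2)*25) = (-(-12)/3)*(3/2 + 125/2) = -12*(-⅓)*64 = 4*64 = 256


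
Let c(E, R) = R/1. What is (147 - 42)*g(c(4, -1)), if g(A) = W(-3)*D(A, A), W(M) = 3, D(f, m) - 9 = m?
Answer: 2520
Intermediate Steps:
D(f, m) = 9 + m
c(E, R) = R (c(E, R) = R*1 = R)
g(A) = 27 + 3*A (g(A) = 3*(9 + A) = 27 + 3*A)
(147 - 42)*g(c(4, -1)) = (147 - 42)*(27 + 3*(-1)) = 105*(27 - 3) = 105*24 = 2520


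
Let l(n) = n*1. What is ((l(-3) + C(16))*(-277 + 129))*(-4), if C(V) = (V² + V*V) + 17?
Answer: 311392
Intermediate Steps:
l(n) = n
C(V) = 17 + 2*V² (C(V) = (V² + V²) + 17 = 2*V² + 17 = 17 + 2*V²)
((l(-3) + C(16))*(-277 + 129))*(-4) = ((-3 + (17 + 2*16²))*(-277 + 129))*(-4) = ((-3 + (17 + 2*256))*(-148))*(-4) = ((-3 + (17 + 512))*(-148))*(-4) = ((-3 + 529)*(-148))*(-4) = (526*(-148))*(-4) = -77848*(-4) = 311392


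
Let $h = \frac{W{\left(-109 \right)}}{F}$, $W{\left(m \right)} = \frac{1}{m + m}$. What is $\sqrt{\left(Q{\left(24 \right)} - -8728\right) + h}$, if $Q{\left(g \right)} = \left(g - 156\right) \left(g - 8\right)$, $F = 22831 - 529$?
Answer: $\frac{5 \sqrt{173761516115229}}{810306} \approx 81.339$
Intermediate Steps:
$F = 22302$
$W{\left(m \right)} = \frac{1}{2 m}$
$Q{\left(g \right)} = \left(-156 + g\right) \left(-8 + g\right)$
$h = - \frac{1}{4861836}$ ($h = \frac{\frac{1}{2} \frac{1}{-109}}{22302} = \frac{1}{2} \left(- \frac{1}{109}\right) \frac{1}{22302} = \left(- \frac{1}{218}\right) \frac{1}{22302} = - \frac{1}{4861836} \approx -2.0568 \cdot 10^{-7}$)
$\sqrt{\left(Q{\left(24 \right)} - -8728\right) + h} = \sqrt{\left(\left(1248 + 24^{2} - 3936\right) - -8728\right) - \frac{1}{4861836}} = \sqrt{\left(\left(1248 + 576 - 3936\right) + 8728\right) - \frac{1}{4861836}} = \sqrt{\left(-2112 + 8728\right) - \frac{1}{4861836}} = \sqrt{6616 - \frac{1}{4861836}} = \sqrt{\frac{32165906975}{4861836}} = \frac{5 \sqrt{173761516115229}}{810306}$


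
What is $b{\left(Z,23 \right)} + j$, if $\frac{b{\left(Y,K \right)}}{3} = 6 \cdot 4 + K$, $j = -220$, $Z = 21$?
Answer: $-79$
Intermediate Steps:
$b{\left(Y,K \right)} = 72 + 3 K$ ($b{\left(Y,K \right)} = 3 \left(6 \cdot 4 + K\right) = 3 \left(24 + K\right) = 72 + 3 K$)
$b{\left(Z,23 \right)} + j = \left(72 + 3 \cdot 23\right) - 220 = \left(72 + 69\right) - 220 = 141 - 220 = -79$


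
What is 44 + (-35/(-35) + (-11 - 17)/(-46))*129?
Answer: 5785/23 ≈ 251.52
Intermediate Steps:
44 + (-35/(-35) + (-11 - 17)/(-46))*129 = 44 + (-35*(-1/35) - 28*(-1/46))*129 = 44 + (1 + 14/23)*129 = 44 + (37/23)*129 = 44 + 4773/23 = 5785/23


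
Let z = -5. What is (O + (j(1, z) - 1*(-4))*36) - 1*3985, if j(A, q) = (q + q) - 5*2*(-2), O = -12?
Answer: -3493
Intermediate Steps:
j(A, q) = 20 + 2*q (j(A, q) = 2*q - 10*(-2) = 2*q + 20 = 20 + 2*q)
(O + (j(1, z) - 1*(-4))*36) - 1*3985 = (-12 + ((20 + 2*(-5)) - 1*(-4))*36) - 1*3985 = (-12 + ((20 - 10) + 4)*36) - 3985 = (-12 + (10 + 4)*36) - 3985 = (-12 + 14*36) - 3985 = (-12 + 504) - 3985 = 492 - 3985 = -3493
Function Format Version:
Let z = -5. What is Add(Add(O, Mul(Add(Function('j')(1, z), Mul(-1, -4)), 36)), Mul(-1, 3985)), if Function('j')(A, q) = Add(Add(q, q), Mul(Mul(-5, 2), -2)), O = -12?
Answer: -3493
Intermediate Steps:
Function('j')(A, q) = Add(20, Mul(2, q)) (Function('j')(A, q) = Add(Mul(2, q), Mul(-10, -2)) = Add(Mul(2, q), 20) = Add(20, Mul(2, q)))
Add(Add(O, Mul(Add(Function('j')(1, z), Mul(-1, -4)), 36)), Mul(-1, 3985)) = Add(Add(-12, Mul(Add(Add(20, Mul(2, -5)), Mul(-1, -4)), 36)), Mul(-1, 3985)) = Add(Add(-12, Mul(Add(Add(20, -10), 4), 36)), -3985) = Add(Add(-12, Mul(Add(10, 4), 36)), -3985) = Add(Add(-12, Mul(14, 36)), -3985) = Add(Add(-12, 504), -3985) = Add(492, -3985) = -3493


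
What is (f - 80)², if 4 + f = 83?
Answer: 1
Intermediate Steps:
f = 79 (f = -4 + 83 = 79)
(f - 80)² = (79 - 80)² = (-1)² = 1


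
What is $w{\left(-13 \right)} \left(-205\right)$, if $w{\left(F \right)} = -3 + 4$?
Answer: $-205$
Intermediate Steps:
$w{\left(F \right)} = 1$
$w{\left(-13 \right)} \left(-205\right) = 1 \left(-205\right) = -205$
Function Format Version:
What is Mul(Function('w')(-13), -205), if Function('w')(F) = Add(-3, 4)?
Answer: -205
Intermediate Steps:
Function('w')(F) = 1
Mul(Function('w')(-13), -205) = Mul(1, -205) = -205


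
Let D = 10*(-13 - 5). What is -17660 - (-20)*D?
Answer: -21260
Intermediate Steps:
D = -180 (D = 10*(-18) = -180)
-17660 - (-20)*D = -17660 - (-20)*(-180) = -17660 - 1*3600 = -17660 - 3600 = -21260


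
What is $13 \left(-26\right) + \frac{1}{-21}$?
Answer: $- \frac{7099}{21} \approx -338.05$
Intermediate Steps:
$13 \left(-26\right) + \frac{1}{-21} = -338 - \frac{1}{21} = - \frac{7099}{21}$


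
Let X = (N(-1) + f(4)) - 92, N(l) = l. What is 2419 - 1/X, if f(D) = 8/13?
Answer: 2905232/1201 ≈ 2419.0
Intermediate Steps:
f(D) = 8/13 (f(D) = 8*(1/13) = 8/13)
X = -1201/13 (X = (-1 + 8/13) - 92 = -5/13 - 92 = -1201/13 ≈ -92.385)
2419 - 1/X = 2419 - 1/(-1201/13) = 2419 - 1*(-13/1201) = 2419 + 13/1201 = 2905232/1201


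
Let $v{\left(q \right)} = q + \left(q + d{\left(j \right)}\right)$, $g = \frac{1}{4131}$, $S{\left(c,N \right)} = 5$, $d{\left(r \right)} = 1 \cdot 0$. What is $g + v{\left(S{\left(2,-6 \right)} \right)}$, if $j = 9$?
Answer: $\frac{41311}{4131} \approx 10.0$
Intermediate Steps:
$d{\left(r \right)} = 0$
$g = \frac{1}{4131} \approx 0.00024207$
$v{\left(q \right)} = 2 q$ ($v{\left(q \right)} = q + \left(q + 0\right) = q + q = 2 q$)
$g + v{\left(S{\left(2,-6 \right)} \right)} = \frac{1}{4131} + 2 \cdot 5 = \frac{1}{4131} + 10 = \frac{41311}{4131}$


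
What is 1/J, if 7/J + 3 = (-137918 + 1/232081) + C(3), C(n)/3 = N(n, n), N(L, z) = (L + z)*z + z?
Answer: -31994222497/1624567 ≈ -19694.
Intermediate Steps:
N(L, z) = z + z*(L + z) (N(L, z) = z*(L + z) + z = z + z*(L + z))
C(n) = 3*n*(1 + 2*n) (C(n) = 3*(n*(1 + n + n)) = 3*(n*(1 + 2*n)) = 3*n*(1 + 2*n))
J = -1624567/31994222497 (J = 7/(-3 + ((-137918 + 1/232081) + 3*3*(1 + 2*3))) = 7/(-3 + ((-137918 + 1/232081) + 3*3*(1 + 6))) = 7/(-3 + (-32008147357/232081 + 3*3*7)) = 7/(-3 + (-32008147357/232081 + 63)) = 7/(-3 - 31993526254/232081) = 7/(-31994222497/232081) = 7*(-232081/31994222497) = -1624567/31994222497 ≈ -5.0777e-5)
1/J = 1/(-1624567/31994222497) = -31994222497/1624567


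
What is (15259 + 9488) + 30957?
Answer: 55704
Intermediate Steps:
(15259 + 9488) + 30957 = 24747 + 30957 = 55704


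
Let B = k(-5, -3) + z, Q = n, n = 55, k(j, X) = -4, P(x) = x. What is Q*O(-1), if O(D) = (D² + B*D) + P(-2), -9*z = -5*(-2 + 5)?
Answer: 220/3 ≈ 73.333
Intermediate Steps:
z = 5/3 (z = -(-5)*(-2 + 5)/9 = -(-5)*3/9 = -⅑*(-15) = 5/3 ≈ 1.6667)
Q = 55
B = -7/3 (B = -4 + 5/3 = -7/3 ≈ -2.3333)
O(D) = -2 + D² - 7*D/3 (O(D) = (D² - 7*D/3) - 2 = -2 + D² - 7*D/3)
Q*O(-1) = 55*(-2 + (-1)² - 7/3*(-1)) = 55*(-2 + 1 + 7/3) = 55*(4/3) = 220/3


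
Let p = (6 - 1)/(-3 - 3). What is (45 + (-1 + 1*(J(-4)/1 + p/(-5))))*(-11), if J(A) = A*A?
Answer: -3971/6 ≈ -661.83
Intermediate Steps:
J(A) = A²
p = -⅚ (p = 5/(-6) = 5*(-⅙) = -⅚ ≈ -0.83333)
(45 + (-1 + 1*(J(-4)/1 + p/(-5))))*(-11) = (45 + (-1 + 1*((-4)²/1 - ⅚/(-5))))*(-11) = (45 + (-1 + 1*(16*1 - ⅚*(-⅕))))*(-11) = (45 + (-1 + 1*(16 + ⅙)))*(-11) = (45 + (-1 + 1*(97/6)))*(-11) = (45 + (-1 + 97/6))*(-11) = (45 + 91/6)*(-11) = (361/6)*(-11) = -3971/6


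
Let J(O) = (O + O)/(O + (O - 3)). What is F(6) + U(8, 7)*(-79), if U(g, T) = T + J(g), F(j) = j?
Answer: -8375/13 ≈ -644.23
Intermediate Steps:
J(O) = 2*O/(-3 + 2*O) (J(O) = (2*O)/(O + (-3 + O)) = (2*O)/(-3 + 2*O) = 2*O/(-3 + 2*O))
U(g, T) = T + 2*g/(-3 + 2*g)
F(6) + U(8, 7)*(-79) = 6 + ((2*8 + 7*(-3 + 2*8))/(-3 + 2*8))*(-79) = 6 + ((16 + 7*(-3 + 16))/(-3 + 16))*(-79) = 6 + ((16 + 7*13)/13)*(-79) = 6 + ((16 + 91)/13)*(-79) = 6 + ((1/13)*107)*(-79) = 6 + (107/13)*(-79) = 6 - 8453/13 = -8375/13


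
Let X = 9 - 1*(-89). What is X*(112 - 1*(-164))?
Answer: 27048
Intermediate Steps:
X = 98 (X = 9 + 89 = 98)
X*(112 - 1*(-164)) = 98*(112 - 1*(-164)) = 98*(112 + 164) = 98*276 = 27048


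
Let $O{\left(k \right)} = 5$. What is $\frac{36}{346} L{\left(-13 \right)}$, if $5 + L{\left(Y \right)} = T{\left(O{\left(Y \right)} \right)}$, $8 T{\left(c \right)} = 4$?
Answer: $- \frac{81}{173} \approx -0.46821$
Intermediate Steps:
$T{\left(c \right)} = \frac{1}{2}$ ($T{\left(c \right)} = \frac{1}{8} \cdot 4 = \frac{1}{2}$)
$L{\left(Y \right)} = - \frac{9}{2}$ ($L{\left(Y \right)} = -5 + \frac{1}{2} = - \frac{9}{2}$)
$\frac{36}{346} L{\left(-13 \right)} = \frac{36}{346} \left(- \frac{9}{2}\right) = 36 \cdot \frac{1}{346} \left(- \frac{9}{2}\right) = \frac{18}{173} \left(- \frac{9}{2}\right) = - \frac{81}{173}$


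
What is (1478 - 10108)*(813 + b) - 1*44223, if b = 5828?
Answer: -57356053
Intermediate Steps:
(1478 - 10108)*(813 + b) - 1*44223 = (1478 - 10108)*(813 + 5828) - 1*44223 = -8630*6641 - 44223 = -57311830 - 44223 = -57356053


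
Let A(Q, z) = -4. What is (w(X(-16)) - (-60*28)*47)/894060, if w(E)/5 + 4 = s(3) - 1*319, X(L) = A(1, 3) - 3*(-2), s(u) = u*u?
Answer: 7739/89406 ≈ 0.086560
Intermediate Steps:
s(u) = u²
X(L) = 2 (X(L) = -4 - 3*(-2) = -4 + 6 = 2)
w(E) = -1570 (w(E) = -20 + 5*(3² - 1*319) = -20 + 5*(9 - 319) = -20 + 5*(-310) = -20 - 1550 = -1570)
(w(X(-16)) - (-60*28)*47)/894060 = (-1570 - (-60*28)*47)/894060 = (-1570 - (-1680)*47)*(1/894060) = (-1570 - 1*(-78960))*(1/894060) = (-1570 + 78960)*(1/894060) = 77390*(1/894060) = 7739/89406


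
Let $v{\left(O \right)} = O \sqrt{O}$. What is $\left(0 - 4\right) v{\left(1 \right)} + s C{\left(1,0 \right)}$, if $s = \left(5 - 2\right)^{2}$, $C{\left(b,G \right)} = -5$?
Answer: $-49$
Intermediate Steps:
$v{\left(O \right)} = O^{\frac{3}{2}}$
$s = 9$ ($s = \left(5 - 2\right)^{2} = 3^{2} = 9$)
$\left(0 - 4\right) v{\left(1 \right)} + s C{\left(1,0 \right)} = \left(0 - 4\right) 1^{\frac{3}{2}} + 9 \left(-5\right) = \left(-4\right) 1 - 45 = -4 - 45 = -49$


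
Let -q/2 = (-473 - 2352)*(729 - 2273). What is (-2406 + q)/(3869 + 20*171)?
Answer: -235838/197 ≈ -1197.1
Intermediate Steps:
q = -8723600 (q = -2*(-473 - 2352)*(729 - 2273) = -(-5650)*(-1544) = -2*4361800 = -8723600)
(-2406 + q)/(3869 + 20*171) = (-2406 - 8723600)/(3869 + 20*171) = -8726006/(3869 + 3420) = -8726006/7289 = -8726006*1/7289 = -235838/197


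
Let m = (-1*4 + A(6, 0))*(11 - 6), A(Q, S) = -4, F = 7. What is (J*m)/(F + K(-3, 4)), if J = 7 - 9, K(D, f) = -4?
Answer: 80/3 ≈ 26.667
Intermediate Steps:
J = -2
m = -40 (m = (-1*4 - 4)*(11 - 6) = (-4 - 4)*5 = -8*5 = -40)
(J*m)/(F + K(-3, 4)) = (-2*(-40))/(7 - 4) = 80/3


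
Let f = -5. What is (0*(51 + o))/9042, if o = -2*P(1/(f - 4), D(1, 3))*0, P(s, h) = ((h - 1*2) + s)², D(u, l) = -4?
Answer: 0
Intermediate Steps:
P(s, h) = (-2 + h + s)² (P(s, h) = ((h - 2) + s)² = ((-2 + h) + s)² = (-2 + h + s)²)
o = 0 (o = -2*(-2 - 4 + 1/(-5 - 4))²*0 = -2*(-2 - 4 + 1/(-9))²*0 = -2*(-2 - 4 - ⅑)²*0 = -2*(-55/9)²*0 = -2*3025/81*0 = -6050/81*0 = 0)
(0*(51 + o))/9042 = (0*(51 + 0))/9042 = (0*51)*(1/9042) = 0*(1/9042) = 0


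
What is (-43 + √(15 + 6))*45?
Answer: -1935 + 45*√21 ≈ -1728.8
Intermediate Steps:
(-43 + √(15 + 6))*45 = (-43 + √21)*45 = -1935 + 45*√21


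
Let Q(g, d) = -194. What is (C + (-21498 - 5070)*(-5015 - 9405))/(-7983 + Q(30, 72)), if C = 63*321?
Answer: -383130783/8177 ≈ -46855.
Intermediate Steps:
C = 20223
(C + (-21498 - 5070)*(-5015 - 9405))/(-7983 + Q(30, 72)) = (20223 + (-21498 - 5070)*(-5015 - 9405))/(-7983 - 194) = (20223 - 26568*(-14420))/(-8177) = (20223 + 383110560)*(-1/8177) = 383130783*(-1/8177) = -383130783/8177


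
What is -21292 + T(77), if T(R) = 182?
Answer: -21110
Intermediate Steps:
-21292 + T(77) = -21292 + 182 = -21110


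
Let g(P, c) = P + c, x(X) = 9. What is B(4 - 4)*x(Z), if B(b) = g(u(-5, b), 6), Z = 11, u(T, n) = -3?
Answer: 27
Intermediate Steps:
B(b) = 3 (B(b) = -3 + 6 = 3)
B(4 - 4)*x(Z) = 3*9 = 27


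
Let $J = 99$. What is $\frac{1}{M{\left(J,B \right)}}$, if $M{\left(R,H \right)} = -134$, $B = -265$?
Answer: $- \frac{1}{134} \approx -0.0074627$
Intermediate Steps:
$\frac{1}{M{\left(J,B \right)}} = \frac{1}{-134} = - \frac{1}{134}$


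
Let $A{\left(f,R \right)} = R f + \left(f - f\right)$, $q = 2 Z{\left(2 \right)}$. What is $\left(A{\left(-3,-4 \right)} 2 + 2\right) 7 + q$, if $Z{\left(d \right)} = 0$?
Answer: $182$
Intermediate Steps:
$q = 0$ ($q = 2 \cdot 0 = 0$)
$A{\left(f,R \right)} = R f$ ($A{\left(f,R \right)} = R f + 0 = R f$)
$\left(A{\left(-3,-4 \right)} 2 + 2\right) 7 + q = \left(\left(-4\right) \left(-3\right) 2 + 2\right) 7 + 0 = \left(12 \cdot 2 + 2\right) 7 + 0 = \left(24 + 2\right) 7 + 0 = 26 \cdot 7 + 0 = 182 + 0 = 182$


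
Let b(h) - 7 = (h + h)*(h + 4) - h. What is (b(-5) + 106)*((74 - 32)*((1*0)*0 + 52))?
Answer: 279552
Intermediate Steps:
b(h) = 7 - h + 2*h*(4 + h) (b(h) = 7 + ((h + h)*(h + 4) - h) = 7 + ((2*h)*(4 + h) - h) = 7 + (2*h*(4 + h) - h) = 7 + (-h + 2*h*(4 + h)) = 7 - h + 2*h*(4 + h))
(b(-5) + 106)*((74 - 32)*((1*0)*0 + 52)) = ((7 + 2*(-5)**2 + 7*(-5)) + 106)*((74 - 32)*((1*0)*0 + 52)) = ((7 + 2*25 - 35) + 106)*(42*(0*0 + 52)) = ((7 + 50 - 35) + 106)*(42*(0 + 52)) = (22 + 106)*(42*52) = 128*2184 = 279552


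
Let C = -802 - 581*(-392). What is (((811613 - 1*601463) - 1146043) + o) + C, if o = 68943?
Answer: -640000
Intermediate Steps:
C = 226950 (C = -802 + 227752 = 226950)
(((811613 - 1*601463) - 1146043) + o) + C = (((811613 - 1*601463) - 1146043) + 68943) + 226950 = (((811613 - 601463) - 1146043) + 68943) + 226950 = ((210150 - 1146043) + 68943) + 226950 = (-935893 + 68943) + 226950 = -866950 + 226950 = -640000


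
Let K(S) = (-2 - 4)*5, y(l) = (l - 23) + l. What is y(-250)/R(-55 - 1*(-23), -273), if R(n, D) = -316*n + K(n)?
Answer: -523/10082 ≈ -0.051875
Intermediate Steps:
y(l) = -23 + 2*l (y(l) = (-23 + l) + l = -23 + 2*l)
K(S) = -30 (K(S) = -6*5 = -30)
R(n, D) = -30 - 316*n (R(n, D) = -316*n - 30 = -30 - 316*n)
y(-250)/R(-55 - 1*(-23), -273) = (-23 + 2*(-250))/(-30 - 316*(-55 - 1*(-23))) = (-23 - 500)/(-30 - 316*(-55 + 23)) = -523/(-30 - 316*(-32)) = -523/(-30 + 10112) = -523/10082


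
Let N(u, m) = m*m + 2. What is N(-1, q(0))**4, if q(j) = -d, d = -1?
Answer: 81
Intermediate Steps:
q(j) = 1 (q(j) = -1*(-1) = 1)
N(u, m) = 2 + m**2 (N(u, m) = m**2 + 2 = 2 + m**2)
N(-1, q(0))**4 = (2 + 1**2)**4 = (2 + 1)**4 = 3**4 = 81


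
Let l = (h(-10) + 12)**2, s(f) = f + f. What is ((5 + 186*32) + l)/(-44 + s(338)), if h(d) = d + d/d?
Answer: 2983/316 ≈ 9.4399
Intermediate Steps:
h(d) = 1 + d (h(d) = d + 1 = 1 + d)
s(f) = 2*f
l = 9 (l = ((1 - 10) + 12)**2 = (-9 + 12)**2 = 3**2 = 9)
((5 + 186*32) + l)/(-44 + s(338)) = ((5 + 186*32) + 9)/(-44 + 2*338) = ((5 + 5952) + 9)/(-44 + 676) = (5957 + 9)/632 = 5966*(1/632) = 2983/316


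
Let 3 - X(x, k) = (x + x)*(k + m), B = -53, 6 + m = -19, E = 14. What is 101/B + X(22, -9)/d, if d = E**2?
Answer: 59651/10388 ≈ 5.7423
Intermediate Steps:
m = -25 (m = -6 - 19 = -25)
X(x, k) = 3 - 2*x*(-25 + k) (X(x, k) = 3 - (x + x)*(k - 25) = 3 - 2*x*(-25 + k))
d = 196 (d = 14**2 = 196)
101/B + X(22, -9)/d = 101/(-53) + (3 + 50*22 - 2*(-9)*22)/196 = 101*(-1/53) + (3 + 1100 + 396)*(1/196) = -101/53 + 1499*(1/196) = -101/53 + 1499/196 = 59651/10388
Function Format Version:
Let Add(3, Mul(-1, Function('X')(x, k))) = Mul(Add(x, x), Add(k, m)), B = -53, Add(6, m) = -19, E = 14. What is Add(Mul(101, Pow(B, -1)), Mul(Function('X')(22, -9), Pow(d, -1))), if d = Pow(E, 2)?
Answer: Rational(59651, 10388) ≈ 5.7423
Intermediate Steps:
m = -25 (m = Add(-6, -19) = -25)
Function('X')(x, k) = Add(3, Mul(-2, x, Add(-25, k))) (Function('X')(x, k) = Add(3, Mul(-1, Mul(Add(x, x), Add(k, -25)))) = Add(3, Mul(-1, Mul(Mul(2, x), Add(-25, k)))) = Add(3, Mul(-1, Mul(2, x, Add(-25, k)))) = Add(3, Mul(-2, x, Add(-25, k))))
d = 196 (d = Pow(14, 2) = 196)
Add(Mul(101, Pow(B, -1)), Mul(Function('X')(22, -9), Pow(d, -1))) = Add(Mul(101, Pow(-53, -1)), Mul(Add(3, Mul(50, 22), Mul(-2, -9, 22)), Pow(196, -1))) = Add(Mul(101, Rational(-1, 53)), Mul(Add(3, 1100, 396), Rational(1, 196))) = Add(Rational(-101, 53), Mul(1499, Rational(1, 196))) = Add(Rational(-101, 53), Rational(1499, 196)) = Rational(59651, 10388)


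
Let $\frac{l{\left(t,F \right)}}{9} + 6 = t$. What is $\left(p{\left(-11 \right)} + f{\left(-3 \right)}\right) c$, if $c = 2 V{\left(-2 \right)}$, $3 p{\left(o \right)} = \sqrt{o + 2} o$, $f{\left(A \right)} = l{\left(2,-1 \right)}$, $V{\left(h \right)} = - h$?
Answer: $-144 - 44 i \approx -144.0 - 44.0 i$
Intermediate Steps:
$l{\left(t,F \right)} = -54 + 9 t$
$f{\left(A \right)} = -36$ ($f{\left(A \right)} = -54 + 9 \cdot 2 = -54 + 18 = -36$)
$p{\left(o \right)} = \frac{o \sqrt{2 + o}}{3}$ ($p{\left(o \right)} = \frac{\sqrt{o + 2} o}{3} = \frac{\sqrt{2 + o} o}{3} = \frac{o \sqrt{2 + o}}{3}$)
$c = 4$ ($c = 2 \left(\left(-1\right) \left(-2\right)\right) = 2 \cdot 2 = 4$)
$\left(p{\left(-11 \right)} + f{\left(-3 \right)}\right) c = \left(\frac{1}{3} \left(-11\right) \sqrt{2 - 11} - 36\right) 4 = \left(\frac{1}{3} \left(-11\right) \sqrt{-9} - 36\right) 4 = \left(\frac{1}{3} \left(-11\right) 3 i - 36\right) 4 = \left(- 11 i - 36\right) 4 = \left(-36 - 11 i\right) 4 = -144 - 44 i$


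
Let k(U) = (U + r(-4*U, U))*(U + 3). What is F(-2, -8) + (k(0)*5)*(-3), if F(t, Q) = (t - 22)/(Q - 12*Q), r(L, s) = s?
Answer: -3/11 ≈ -0.27273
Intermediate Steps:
k(U) = 2*U*(3 + U) (k(U) = (U + U)*(U + 3) = (2*U)*(3 + U) = 2*U*(3 + U))
F(t, Q) = -(-22 + t)/(11*Q) (F(t, Q) = (-22 + t)/((-11*Q)) = (-22 + t)*(-1/(11*Q)) = -(-22 + t)/(11*Q))
F(-2, -8) + (k(0)*5)*(-3) = (1/11)*(22 - 1*(-2))/(-8) + ((2*0*(3 + 0))*5)*(-3) = (1/11)*(-1/8)*(22 + 2) + ((2*0*3)*5)*(-3) = (1/11)*(-1/8)*24 + (0*5)*(-3) = -3/11 + 0*(-3) = -3/11 + 0 = -3/11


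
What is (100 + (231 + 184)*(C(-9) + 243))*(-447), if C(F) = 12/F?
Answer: -44875075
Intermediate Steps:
(100 + (231 + 184)*(C(-9) + 243))*(-447) = (100 + (231 + 184)*(12/(-9) + 243))*(-447) = (100 + 415*(12*(-⅑) + 243))*(-447) = (100 + 415*(-4/3 + 243))*(-447) = (100 + 415*(725/3))*(-447) = (100 + 300875/3)*(-447) = (301175/3)*(-447) = -44875075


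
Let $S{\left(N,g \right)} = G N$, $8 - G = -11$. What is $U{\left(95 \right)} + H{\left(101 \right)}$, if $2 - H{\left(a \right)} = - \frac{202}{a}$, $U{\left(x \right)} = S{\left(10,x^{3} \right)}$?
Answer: $194$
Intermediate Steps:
$G = 19$ ($G = 8 - -11 = 8 + 11 = 19$)
$S{\left(N,g \right)} = 19 N$
$U{\left(x \right)} = 190$ ($U{\left(x \right)} = 19 \cdot 10 = 190$)
$H{\left(a \right)} = 2 + \frac{202}{a}$ ($H{\left(a \right)} = 2 - - \frac{202}{a} = 2 + \frac{202}{a}$)
$U{\left(95 \right)} + H{\left(101 \right)} = 190 + \left(2 + \frac{202}{101}\right) = 190 + \left(2 + 202 \cdot \frac{1}{101}\right) = 190 + \left(2 + 2\right) = 190 + 4 = 194$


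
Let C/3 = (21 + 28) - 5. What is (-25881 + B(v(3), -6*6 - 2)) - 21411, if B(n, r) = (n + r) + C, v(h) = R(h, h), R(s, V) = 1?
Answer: -47197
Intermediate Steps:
v(h) = 1
C = 132 (C = 3*((21 + 28) - 5) = 3*(49 - 5) = 3*44 = 132)
B(n, r) = 132 + n + r (B(n, r) = (n + r) + 132 = 132 + n + r)
(-25881 + B(v(3), -6*6 - 2)) - 21411 = (-25881 + (132 + 1 + (-6*6 - 2))) - 21411 = (-25881 + (132 + 1 + (-36 - 2))) - 21411 = (-25881 + (132 + 1 - 38)) - 21411 = (-25881 + 95) - 21411 = -25786 - 21411 = -47197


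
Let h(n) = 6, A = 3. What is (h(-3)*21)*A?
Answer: 378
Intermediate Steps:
(h(-3)*21)*A = (6*21)*3 = 126*3 = 378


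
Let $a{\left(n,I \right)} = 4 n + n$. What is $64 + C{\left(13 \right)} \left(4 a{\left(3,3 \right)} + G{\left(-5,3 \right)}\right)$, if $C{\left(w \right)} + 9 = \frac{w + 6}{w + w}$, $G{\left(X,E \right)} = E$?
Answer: $- \frac{11881}{26} \approx -456.96$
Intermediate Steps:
$a{\left(n,I \right)} = 5 n$
$C{\left(w \right)} = -9 + \frac{6 + w}{2 w}$ ($C{\left(w \right)} = -9 + \frac{w + 6}{w + w} = -9 + \frac{6 + w}{2 w}$)
$64 + C{\left(13 \right)} \left(4 a{\left(3,3 \right)} + G{\left(-5,3 \right)}\right) = 64 + \left(- \frac{17}{2} + \frac{3}{13}\right) \left(4 \cdot 5 \cdot 3 + 3\right) = 64 + \left(- \frac{17}{2} + 3 \cdot \frac{1}{13}\right) \left(4 \cdot 15 + 3\right) = 64 + \left(- \frac{17}{2} + \frac{3}{13}\right) \left(60 + 3\right) = 64 - \frac{13545}{26} = - \frac{11881}{26}$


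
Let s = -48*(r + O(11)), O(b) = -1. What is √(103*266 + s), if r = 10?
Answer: √26966 ≈ 164.21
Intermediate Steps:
s = -432 (s = -48*(10 - 1) = -48*9 = -432)
√(103*266 + s) = √(103*266 - 432) = √(27398 - 432) = √26966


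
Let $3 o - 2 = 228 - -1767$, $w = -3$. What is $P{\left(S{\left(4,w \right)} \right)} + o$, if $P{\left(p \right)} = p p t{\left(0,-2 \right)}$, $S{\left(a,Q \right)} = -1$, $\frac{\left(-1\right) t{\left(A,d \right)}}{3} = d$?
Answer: $\frac{2015}{3} \approx 671.67$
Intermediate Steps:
$t{\left(A,d \right)} = - 3 d$
$o = \frac{1997}{3}$ ($o = \frac{2}{3} + \frac{228 - -1767}{3} = \frac{2}{3} + \frac{228 + 1767}{3} = \frac{2}{3} + \frac{1}{3} \cdot 1995 = \frac{2}{3} + 665 = \frac{1997}{3} \approx 665.67$)
$P{\left(p \right)} = 6 p^{2}$ ($P{\left(p \right)} = p p \left(\left(-3\right) \left(-2\right)\right) = p^{2} \cdot 6 = 6 p^{2}$)
$P{\left(S{\left(4,w \right)} \right)} + o = 6 \left(-1\right)^{2} + \frac{1997}{3} = 6 \cdot 1 + \frac{1997}{3} = 6 + \frac{1997}{3} = \frac{2015}{3}$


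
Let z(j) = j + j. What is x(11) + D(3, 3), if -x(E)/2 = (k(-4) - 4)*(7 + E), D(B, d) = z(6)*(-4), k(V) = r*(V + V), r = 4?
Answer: 1248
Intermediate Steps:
z(j) = 2*j
k(V) = 8*V (k(V) = 4*(V + V) = 4*(2*V) = 8*V)
D(B, d) = -48 (D(B, d) = (2*6)*(-4) = 12*(-4) = -48)
x(E) = 504 + 72*E (x(E) = -2*(8*(-4) - 4)*(7 + E) = -2*(-32 - 4)*(7 + E) = -(-72)*(7 + E) = -2*(-252 - 36*E) = 504 + 72*E)
x(11) + D(3, 3) = (504 + 72*11) - 48 = (504 + 792) - 48 = 1296 - 48 = 1248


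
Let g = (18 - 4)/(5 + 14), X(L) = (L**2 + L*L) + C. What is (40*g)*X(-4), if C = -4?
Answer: 15680/19 ≈ 825.26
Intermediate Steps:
X(L) = -4 + 2*L**2 (X(L) = (L**2 + L*L) - 4 = (L**2 + L**2) - 4 = 2*L**2 - 4 = -4 + 2*L**2)
g = 14/19 ≈ 0.73684
(40*g)*X(-4) = (40*(14/19))*(-4 + 2*(-4)**2) = 560*(-4 + 2*16)/19 = 560*(-4 + 32)/19 = (560/19)*28 = 15680/19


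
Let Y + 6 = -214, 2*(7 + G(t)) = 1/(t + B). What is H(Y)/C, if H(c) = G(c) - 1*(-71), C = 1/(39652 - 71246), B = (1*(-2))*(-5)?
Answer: -424607563/210 ≈ -2.0219e+6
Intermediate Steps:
B = 10 (B = -2*(-5) = 10)
G(t) = -7 + 1/(2*(10 + t)) (G(t) = -7 + 1/(2*(t + 10)) = -7 + 1/(2*(10 + t)))
Y = -220 (Y = -6 - 214 = -220)
C = -1/31594 (C = 1/(-31594) = -1/31594 ≈ -3.1652e-5)
H(c) = 71 + (-139 - 14*c)/(2*(10 + c)) (H(c) = (-139 - 14*c)/(2*(10 + c)) - 1*(-71) = (-139 - 14*c)/(2*(10 + c)) + 71 = 71 + (-139 - 14*c)/(2*(10 + c)))
H(Y)/C = ((1281 + 128*(-220))/(2*(10 - 220)))/(-1/31594) = ((½)*(1281 - 28160)/(-210))*(-31594) = ((½)*(-1/210)*(-26879))*(-31594) = (26879/420)*(-31594) = -424607563/210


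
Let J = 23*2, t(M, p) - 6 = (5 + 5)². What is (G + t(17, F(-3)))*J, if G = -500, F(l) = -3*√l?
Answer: -18124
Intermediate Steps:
t(M, p) = 106 (t(M, p) = 6 + (5 + 5)² = 6 + 10² = 6 + 100 = 106)
J = 46
(G + t(17, F(-3)))*J = (-500 + 106)*46 = -394*46 = -18124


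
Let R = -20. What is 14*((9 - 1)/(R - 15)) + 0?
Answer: -16/5 ≈ -3.2000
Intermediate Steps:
14*((9 - 1)/(R - 15)) + 0 = 14*((9 - 1)/(-20 - 15)) + 0 = 14*(8/(-35)) + 0 = 14*(8*(-1/35)) + 0 = 14*(-8/35) + 0 = -16/5 + 0 = -16/5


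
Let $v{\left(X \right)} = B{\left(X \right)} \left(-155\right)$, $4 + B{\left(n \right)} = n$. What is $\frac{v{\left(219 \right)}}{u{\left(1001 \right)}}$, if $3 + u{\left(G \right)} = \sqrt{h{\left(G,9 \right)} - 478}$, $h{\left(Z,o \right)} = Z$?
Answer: $- \frac{99975}{514} - \frac{33325 \sqrt{523}}{514} \approx -1677.2$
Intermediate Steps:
$u{\left(G \right)} = -3 + \sqrt{-478 + G}$ ($u{\left(G \right)} = -3 + \sqrt{G - 478} = -3 + \sqrt{-478 + G}$)
$B{\left(n \right)} = -4 + n$
$v{\left(X \right)} = 620 - 155 X$ ($v{\left(X \right)} = \left(-4 + X\right) \left(-155\right) = 620 - 155 X$)
$\frac{v{\left(219 \right)}}{u{\left(1001 \right)}} = \frac{620 - 33945}{-3 + \sqrt{-478 + 1001}} = \frac{620 - 33945}{-3 + \sqrt{523}} = - \frac{33325}{-3 + \sqrt{523}}$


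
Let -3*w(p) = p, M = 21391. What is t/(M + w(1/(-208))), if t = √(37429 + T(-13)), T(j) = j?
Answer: 1248*√9354/13347985 ≈ 0.0090427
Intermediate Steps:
w(p) = -p/3
t = 2*√9354 (t = √(37429 - 13) = √37416 = 2*√9354 ≈ 193.43)
t/(M + w(1/(-208))) = (2*√9354)/(21391 - ⅓/(-208)) = (2*√9354)/(21391 - ⅓*(-1/208)) = (2*√9354)/(21391 + 1/624) = (2*√9354)/(13347985/624) = (2*√9354)*(624/13347985) = 1248*√9354/13347985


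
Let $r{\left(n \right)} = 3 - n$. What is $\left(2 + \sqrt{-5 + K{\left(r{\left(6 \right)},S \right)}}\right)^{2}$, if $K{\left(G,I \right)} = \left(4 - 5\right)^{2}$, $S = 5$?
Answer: $8 i \approx 8.0 i$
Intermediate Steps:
$K{\left(G,I \right)} = 1$ ($K{\left(G,I \right)} = \left(-1\right)^{2} = 1$)
$\left(2 + \sqrt{-5 + K{\left(r{\left(6 \right)},S \right)}}\right)^{2} = \left(2 + \sqrt{-5 + 1}\right)^{2} = \left(2 + \sqrt{-4}\right)^{2} = \left(2 + 2 i\right)^{2}$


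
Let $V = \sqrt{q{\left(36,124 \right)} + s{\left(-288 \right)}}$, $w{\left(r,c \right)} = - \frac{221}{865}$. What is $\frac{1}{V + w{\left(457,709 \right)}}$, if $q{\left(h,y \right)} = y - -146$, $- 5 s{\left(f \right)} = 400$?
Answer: $\frac{191165}{142113909} + \frac{748225 \sqrt{190}}{142113909} \approx 0.073918$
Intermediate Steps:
$s{\left(f \right)} = -80$ ($s{\left(f \right)} = \left(- \frac{1}{5}\right) 400 = -80$)
$q{\left(h,y \right)} = 146 + y$ ($q{\left(h,y \right)} = y + 146 = 146 + y$)
$w{\left(r,c \right)} = - \frac{221}{865}$ ($w{\left(r,c \right)} = \left(-221\right) \frac{1}{865} = - \frac{221}{865}$)
$V = \sqrt{190}$ ($V = \sqrt{\left(146 + 124\right) - 80} = \sqrt{270 - 80} = \sqrt{190} \approx 13.784$)
$\frac{1}{V + w{\left(457,709 \right)}} = \frac{1}{\sqrt{190} - \frac{221}{865}} = \frac{1}{- \frac{221}{865} + \sqrt{190}}$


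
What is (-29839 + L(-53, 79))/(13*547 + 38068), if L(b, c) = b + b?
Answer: -29945/45179 ≈ -0.66281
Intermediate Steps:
L(b, c) = 2*b
(-29839 + L(-53, 79))/(13*547 + 38068) = (-29839 + 2*(-53))/(13*547 + 38068) = (-29839 - 106)/(7111 + 38068) = -29945/45179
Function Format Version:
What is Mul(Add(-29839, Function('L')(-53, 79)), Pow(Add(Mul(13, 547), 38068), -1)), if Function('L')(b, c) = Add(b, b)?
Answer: Rational(-29945, 45179) ≈ -0.66281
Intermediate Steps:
Function('L')(b, c) = Mul(2, b)
Mul(Add(-29839, Function('L')(-53, 79)), Pow(Add(Mul(13, 547), 38068), -1)) = Mul(Add(-29839, Mul(2, -53)), Pow(Add(Mul(13, 547), 38068), -1)) = Mul(Add(-29839, -106), Pow(Add(7111, 38068), -1)) = Mul(-29945, Pow(45179, -1)) = Mul(-29945, Rational(1, 45179)) = Rational(-29945, 45179)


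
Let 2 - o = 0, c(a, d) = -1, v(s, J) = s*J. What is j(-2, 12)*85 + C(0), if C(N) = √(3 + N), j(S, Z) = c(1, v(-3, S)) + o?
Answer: 85 + √3 ≈ 86.732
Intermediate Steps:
v(s, J) = J*s
o = 2 (o = 2 - 1*0 = 2 + 0 = 2)
j(S, Z) = 1 (j(S, Z) = -1 + 2 = 1)
j(-2, 12)*85 + C(0) = 1*85 + √(3 + 0) = 85 + √3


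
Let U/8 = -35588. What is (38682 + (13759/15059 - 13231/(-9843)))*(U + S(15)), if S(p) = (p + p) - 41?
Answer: -14707716756466500/1335367 ≈ -1.1014e+10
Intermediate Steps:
U = -284704 (U = 8*(-35588) = -284704)
S(p) = -41 + 2*p (S(p) = 2*p - 41 = -41 + 2*p)
(38682 + (13759/15059 - 13231/(-9843)))*(U + S(15)) = (38682 + (13759/15059 - 13231/(-9843)))*(-284704 + (-41 + 2*15)) = (38682 + (13759*(1/15059) - 13231*(-1/9843)))*(-284704 + (-41 + 30)) = (38682 + (13759/15059 + 13231/9843))*(-284704 - 11) = (38682 + 334675466/148225737)*(-284715) = (5734002634100/148225737)*(-284715) = -14707716756466500/1335367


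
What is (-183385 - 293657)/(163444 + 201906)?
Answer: -238521/182675 ≈ -1.3057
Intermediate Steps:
(-183385 - 293657)/(163444 + 201906) = -477042/365350 = -477042*1/365350 = -238521/182675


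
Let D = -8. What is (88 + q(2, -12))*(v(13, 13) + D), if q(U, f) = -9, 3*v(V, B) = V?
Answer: -869/3 ≈ -289.67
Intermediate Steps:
v(V, B) = V/3
(88 + q(2, -12))*(v(13, 13) + D) = (88 - 9)*((⅓)*13 - 8) = 79*(13/3 - 8) = 79*(-11/3) = -869/3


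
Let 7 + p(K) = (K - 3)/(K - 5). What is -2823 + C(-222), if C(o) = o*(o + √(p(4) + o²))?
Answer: 46461 - 444*√12319 ≈ -2819.0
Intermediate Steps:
p(K) = -7 + (-3 + K)/(-5 + K) (p(K) = -7 + (K - 3)/(K - 5) = -7 + (-3 + K)/(-5 + K))
C(o) = o*(o + √(-8 + o²)) (C(o) = o*(o + √(2*(16 - 3*4)/(-5 + 4) + o²)) = o*(o + √(2*(16 - 12)/(-1) + o²)) = o*(o + √(2*(-1)*4 + o²)) = o*(o + √(-8 + o²)))
-2823 + C(-222) = -2823 - 222*(-222 + √(-8 + (-222)²)) = -2823 - 222*(-222 + √(-8 + 49284)) = -2823 - 222*(-222 + √49276) = -2823 - 222*(-222 + 2*√12319) = -2823 + (49284 - 444*√12319) = 46461 - 444*√12319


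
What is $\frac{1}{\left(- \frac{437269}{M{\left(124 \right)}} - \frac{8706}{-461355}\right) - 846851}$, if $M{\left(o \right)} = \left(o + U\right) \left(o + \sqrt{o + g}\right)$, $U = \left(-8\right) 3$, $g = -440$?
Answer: $\frac{6151400 \left(- \sqrt{79} + 62 i\right)}{- 322991234852473 i + 5209319125320 \sqrt{79}} \approx -1.1808 \cdot 10^{-6} - 6.9066 \cdot 10^{-12} i$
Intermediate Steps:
$U = -24$
$M{\left(o \right)} = \left(-24 + o\right) \left(o + \sqrt{-440 + o}\right)$ ($M{\left(o \right)} = \left(o - 24\right) \left(o + \sqrt{o - 440}\right) = \left(-24 + o\right) \left(o + \sqrt{-440 + o}\right)$)
$\frac{1}{\left(- \frac{437269}{M{\left(124 \right)}} - \frac{8706}{-461355}\right) - 846851} = \frac{1}{\left(- \frac{437269}{124^{2} - 2976 - 24 \sqrt{-440 + 124} + 124 \sqrt{-440 + 124}} - \frac{8706}{-461355}\right) - 846851} = \frac{1}{\left(- \frac{437269}{15376 - 2976 - 24 \sqrt{-316} + 124 \sqrt{-316}} - - \frac{2902}{153785}\right) - 846851} = \frac{1}{\left(- \frac{437269}{15376 - 2976 - 24 \cdot 2 i \sqrt{79} + 124 \cdot 2 i \sqrt{79}} + \frac{2902}{153785}\right) - 846851} = \frac{1}{\left(- \frac{437269}{15376 - 2976 - 48 i \sqrt{79} + 248 i \sqrt{79}} + \frac{2902}{153785}\right) - 846851} = \frac{1}{\left(- \frac{437269}{12400 + 200 i \sqrt{79}} + \frac{2902}{153785}\right) - 846851} = \frac{1}{\left(\frac{2902}{153785} - \frac{437269}{12400 + 200 i \sqrt{79}}\right) - 846851} = \frac{1}{- \frac{130232978133}{153785} - \frac{437269}{12400 + 200 i \sqrt{79}}}$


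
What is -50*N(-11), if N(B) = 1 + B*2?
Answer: 1050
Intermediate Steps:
N(B) = 1 + 2*B
-50*N(-11) = -50*(1 + 2*(-11)) = -50*(1 - 22) = -50*(-21) = 1050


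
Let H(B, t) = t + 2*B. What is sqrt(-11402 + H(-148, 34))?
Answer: 108*I ≈ 108.0*I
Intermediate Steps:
sqrt(-11402 + H(-148, 34)) = sqrt(-11402 + (34 + 2*(-148))) = sqrt(-11402 + (34 - 296)) = sqrt(-11402 - 262) = sqrt(-11664) = 108*I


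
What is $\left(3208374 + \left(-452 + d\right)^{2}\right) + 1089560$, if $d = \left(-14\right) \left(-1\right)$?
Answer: $4489778$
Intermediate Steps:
$d = 14$
$\left(3208374 + \left(-452 + d\right)^{2}\right) + 1089560 = \left(3208374 + \left(-452 + 14\right)^{2}\right) + 1089560 = \left(3208374 + \left(-438\right)^{2}\right) + 1089560 = \left(3208374 + 191844\right) + 1089560 = 3400218 + 1089560 = 4489778$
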